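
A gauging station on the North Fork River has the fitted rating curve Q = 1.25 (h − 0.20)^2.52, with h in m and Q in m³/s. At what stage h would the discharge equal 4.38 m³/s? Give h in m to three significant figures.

1.84 m

h − h₀ = (Q/C)^(1/b) = (4.38/1.25)^(1/2.52) = 1.645 m
h = 0.20 + 1.645 = 1.845 m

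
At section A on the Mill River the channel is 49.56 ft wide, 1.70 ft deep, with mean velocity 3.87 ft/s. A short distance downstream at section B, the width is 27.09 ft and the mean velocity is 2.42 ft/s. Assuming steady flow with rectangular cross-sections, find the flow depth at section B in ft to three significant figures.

Q = A₁V₁ = (49.56×1.70) × 3.87 = 326.1 ft³/s
d₂ = Q/(b₂ V₂) = 326.1/(27.09×2.42) = 4.974 ft

4.97 ft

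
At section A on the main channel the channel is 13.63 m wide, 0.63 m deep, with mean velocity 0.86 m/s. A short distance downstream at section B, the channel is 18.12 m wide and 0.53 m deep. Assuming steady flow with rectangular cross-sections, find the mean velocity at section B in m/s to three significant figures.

Q = A₁V₁ = (13.63×0.63) × 0.86 = 7.385 m³/s
A₂ = 18.12 × 0.53 = 9.604 m²
V₂ = Q/A₂ = 7.385/9.604 = 0.7690 m/s

0.769 m/s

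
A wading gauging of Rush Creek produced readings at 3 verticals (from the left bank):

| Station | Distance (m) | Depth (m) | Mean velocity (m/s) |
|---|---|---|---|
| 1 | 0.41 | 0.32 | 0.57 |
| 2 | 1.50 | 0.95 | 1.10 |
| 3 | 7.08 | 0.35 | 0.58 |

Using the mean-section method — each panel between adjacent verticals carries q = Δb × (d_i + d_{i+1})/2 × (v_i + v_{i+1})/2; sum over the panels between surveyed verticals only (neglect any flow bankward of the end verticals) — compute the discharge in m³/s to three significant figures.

3.62 m³/s

Panel 1-2: Δb = 1.09 m, d̄ = (0.32+0.95)/2 = 0.635, v̄ = (0.57+1.10)/2 = 0.835 → q = 1.09×0.635×0.835 = 0.5779 m³/s
Panel 2-3: Δb = 5.58 m, d̄ = (0.95+0.35)/2 = 0.65, v̄ = (1.10+0.58)/2 = 0.84 → q = 5.58×0.65×0.84 = 3.047 m³/s
Q = Σ q = 3.625 m³/s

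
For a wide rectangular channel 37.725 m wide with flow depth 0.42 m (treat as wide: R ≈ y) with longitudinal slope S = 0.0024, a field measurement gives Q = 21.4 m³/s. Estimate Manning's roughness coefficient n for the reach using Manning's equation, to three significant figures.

0.0203

A = b·y = 37.725 × 0.42 = 15.84 m²
Wide channel: R ≈ y = 0.42 m
n = (1/Q)·A·R^(2/3)·S^(1/2) = (1/21.4) × 15.84 × 0.5608 × 0.04899 = 0.02034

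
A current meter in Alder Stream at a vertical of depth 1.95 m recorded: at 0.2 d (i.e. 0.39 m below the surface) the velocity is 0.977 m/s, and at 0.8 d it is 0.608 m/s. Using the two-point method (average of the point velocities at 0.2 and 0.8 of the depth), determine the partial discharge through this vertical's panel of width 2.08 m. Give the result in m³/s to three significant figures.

v̄ = (0.977 + 0.608) / 2 = 0.7925 m/s
q = v̄ × d × w = 0.7925 × 1.95 × 2.08 = 3.214 m³/s

3.21 m³/s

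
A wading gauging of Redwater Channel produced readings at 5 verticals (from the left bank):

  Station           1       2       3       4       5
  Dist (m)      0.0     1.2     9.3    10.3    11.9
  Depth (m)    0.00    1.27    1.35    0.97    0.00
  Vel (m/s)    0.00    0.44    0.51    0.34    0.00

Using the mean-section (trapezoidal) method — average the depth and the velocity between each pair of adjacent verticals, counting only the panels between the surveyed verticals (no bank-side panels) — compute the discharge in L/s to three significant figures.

5830 L/s

Panel 1-2: Δb = 1.2 m, d̄ = (0.00+1.27)/2 = 0.635, v̄ = (0.00+0.44)/2 = 0.22 → q = 1.2×0.635×0.22 = 0.1676 m³/s
Panel 2-3: Δb = 8.1 m, d̄ = (1.27+1.35)/2 = 1.31, v̄ = (0.44+0.51)/2 = 0.475 → q = 8.1×1.31×0.475 = 5.040 m³/s
Panel 3-4: Δb = 1 m, d̄ = (1.35+0.97)/2 = 1.16, v̄ = (0.51+0.34)/2 = 0.425 → q = 1×1.16×0.425 = 0.4930 m³/s
Panel 4-5: Δb = 1.6 m, d̄ = (0.97+0.00)/2 = 0.485, v̄ = (0.34+0.00)/2 = 0.17 → q = 1.6×0.485×0.17 = 0.1319 m³/s
Q = Σ q = 5.833 m³/s
= 5.833 × 1000 = 5833 L/s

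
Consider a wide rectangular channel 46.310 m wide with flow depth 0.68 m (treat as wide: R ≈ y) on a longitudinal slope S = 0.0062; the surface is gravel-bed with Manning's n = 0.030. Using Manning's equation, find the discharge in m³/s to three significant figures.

63.9 m³/s

A = b·y = 46.310 × 0.68 = 31.49 m²
Wide channel: R ≈ y = 0.68 m
Q = (1/n)·A·R^(2/3)·S^(1/2) = (1/0.030) × 31.49 × 0.6800^(2/3) × 0.0062^(1/2) = 63.91 m³/s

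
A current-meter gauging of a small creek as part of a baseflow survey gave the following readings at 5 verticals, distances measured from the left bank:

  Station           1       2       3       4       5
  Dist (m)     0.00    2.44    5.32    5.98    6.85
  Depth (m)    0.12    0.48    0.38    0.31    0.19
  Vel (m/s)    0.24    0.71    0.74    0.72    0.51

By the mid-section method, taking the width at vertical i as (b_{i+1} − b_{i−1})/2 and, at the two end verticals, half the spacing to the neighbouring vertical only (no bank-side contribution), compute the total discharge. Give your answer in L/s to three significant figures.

1650 L/s

w_1 = (2.44 − 0.00)/2 = 1.22 m; q_1 = 0.24 × 0.12 × 1.22 = 0.03514 m³/s
w_2 = (5.32 − 0.00)/2 = 2.66 m; q_2 = 0.71 × 0.48 × 2.66 = 0.9065 m³/s
w_3 = (5.98 − 2.44)/2 = 1.77 m; q_3 = 0.74 × 0.38 × 1.77 = 0.4977 m³/s
w_4 = (6.85 − 5.32)/2 = 0.765 m; q_4 = 0.72 × 0.31 × 0.765 = 0.1707 m³/s
w_5 = (6.85 − 5.98)/2 = 0.435 m; q_5 = 0.51 × 0.19 × 0.435 = 0.04215 m³/s
Q = Σ qᵢ = 1.652 m³/s
= 1.652 × 1000 = 1652 L/s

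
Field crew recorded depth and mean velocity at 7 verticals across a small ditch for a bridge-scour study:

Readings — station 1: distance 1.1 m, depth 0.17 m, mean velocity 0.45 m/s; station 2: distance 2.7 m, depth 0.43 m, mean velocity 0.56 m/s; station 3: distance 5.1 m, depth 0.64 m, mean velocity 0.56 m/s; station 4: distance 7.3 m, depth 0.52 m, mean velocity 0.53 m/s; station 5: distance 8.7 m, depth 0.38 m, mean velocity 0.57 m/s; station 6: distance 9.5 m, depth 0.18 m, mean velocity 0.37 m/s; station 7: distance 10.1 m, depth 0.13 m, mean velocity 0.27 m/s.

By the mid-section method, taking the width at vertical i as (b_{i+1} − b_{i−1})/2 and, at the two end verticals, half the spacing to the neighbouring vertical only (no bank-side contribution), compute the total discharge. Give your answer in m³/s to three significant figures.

w_1 = (2.7 − 1.1)/2 = 0.8 m; q_1 = 0.45 × 0.17 × 0.8 = 0.06120 m³/s
w_2 = (5.1 − 1.1)/2 = 2 m; q_2 = 0.56 × 0.43 × 2 = 0.4816 m³/s
w_3 = (7.3 − 2.7)/2 = 2.3 m; q_3 = 0.56 × 0.64 × 2.3 = 0.8243 m³/s
w_4 = (8.7 − 5.1)/2 = 1.8 m; q_4 = 0.53 × 0.52 × 1.8 = 0.4961 m³/s
w_5 = (9.5 − 7.3)/2 = 1.1 m; q_5 = 0.57 × 0.38 × 1.1 = 0.2383 m³/s
w_6 = (10.1 − 8.7)/2 = 0.7 m; q_6 = 0.37 × 0.18 × 0.7 = 0.04662 m³/s
w_7 = (10.1 − 9.5)/2 = 0.3 m; q_7 = 0.27 × 0.13 × 0.3 = 0.01053 m³/s
Q = Σ qᵢ = 2.159 m³/s

2.16 m³/s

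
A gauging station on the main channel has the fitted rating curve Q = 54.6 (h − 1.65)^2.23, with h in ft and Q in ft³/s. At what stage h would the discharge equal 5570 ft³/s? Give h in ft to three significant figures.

h − h₀ = (Q/C)^(1/b) = (5570/54.6)^(1/2.23) = 7.957 ft
h = 1.65 + 7.957 = 9.607 ft

9.61 ft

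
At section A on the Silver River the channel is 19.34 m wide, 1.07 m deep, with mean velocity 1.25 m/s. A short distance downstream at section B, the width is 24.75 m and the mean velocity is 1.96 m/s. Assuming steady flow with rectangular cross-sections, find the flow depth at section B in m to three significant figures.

Q = A₁V₁ = (19.34×1.07) × 1.25 = 25.87 m³/s
d₂ = Q/(b₂ V₂) = 25.87/(24.75×1.96) = 0.5332 m

0.533 m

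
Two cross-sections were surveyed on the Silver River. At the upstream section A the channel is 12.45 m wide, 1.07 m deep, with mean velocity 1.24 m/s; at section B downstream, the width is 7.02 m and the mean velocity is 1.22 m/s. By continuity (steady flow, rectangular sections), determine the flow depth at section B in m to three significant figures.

Q = A₁V₁ = (12.45×1.07) × 1.24 = 16.52 m³/s
d₂ = Q/(b₂ V₂) = 16.52/(7.02×1.22) = 1.929 m

1.93 m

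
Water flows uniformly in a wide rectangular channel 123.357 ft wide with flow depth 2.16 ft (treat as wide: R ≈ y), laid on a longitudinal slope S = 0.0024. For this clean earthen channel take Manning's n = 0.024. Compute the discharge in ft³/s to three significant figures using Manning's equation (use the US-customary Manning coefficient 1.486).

A = b·y = 123.357 × 2.16 = 266.5 ft²
Wide channel: R ≈ y = 2.16 ft
Q = (1.486/n)·A·R^(2/3)·S^(1/2) = (1.486/0.024) × 266.5 × 2.160^(2/3) × 0.0024^(1/2) = 1351 ft³/s

1350 ft³/s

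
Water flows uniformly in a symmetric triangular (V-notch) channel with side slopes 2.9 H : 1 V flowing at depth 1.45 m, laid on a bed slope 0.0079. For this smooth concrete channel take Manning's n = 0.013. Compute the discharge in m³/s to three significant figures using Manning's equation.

A = z·y² = 2.9×1.45² = 6.097 m²
P = 2y√(1+z²) = 2×1.45×√(1+2.9²) = 8.896 m
R = A/P = 6.097/8.896 = 0.6854 m
Q = (1/n)·A·R^(2/3)·S^(1/2) = (1/0.013) × 6.097 × 0.6854^(2/3) × 0.0079^(1/2) = 32.41 m³/s

32.4 m³/s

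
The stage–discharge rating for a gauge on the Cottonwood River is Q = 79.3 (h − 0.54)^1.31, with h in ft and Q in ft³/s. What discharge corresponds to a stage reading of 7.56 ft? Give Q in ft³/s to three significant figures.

Q = 79.3 × (7.56 − 0.54)^1.31 = 79.3 × 7.02^1.31 = 1019 ft³/s

1020 ft³/s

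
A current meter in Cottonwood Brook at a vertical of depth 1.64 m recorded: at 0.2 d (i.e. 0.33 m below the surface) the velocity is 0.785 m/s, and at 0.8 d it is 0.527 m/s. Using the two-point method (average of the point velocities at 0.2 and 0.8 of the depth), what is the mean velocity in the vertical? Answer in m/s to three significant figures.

0.656 m/s

v̄ = (0.785 + 0.527) / 2 = 0.6560 m/s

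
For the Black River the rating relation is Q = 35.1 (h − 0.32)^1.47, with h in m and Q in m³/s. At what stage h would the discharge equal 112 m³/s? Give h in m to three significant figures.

2.52 m

h − h₀ = (Q/C)^(1/b) = (112/35.1)^(1/1.47) = 2.202 m
h = 0.32 + 2.202 = 2.522 m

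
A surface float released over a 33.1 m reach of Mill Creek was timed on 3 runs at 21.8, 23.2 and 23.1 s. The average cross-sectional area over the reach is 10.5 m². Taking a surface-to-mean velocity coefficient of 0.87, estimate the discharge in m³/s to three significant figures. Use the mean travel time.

t̄ = (21.8 + 23.2 + 23.1) / 3 = 22.7 s
v_surface = L / t̄ = 33.1 / 22.7 = 1.458 m/s
v_mean = 0.87 × 1.458 = 1.269 m/s
Q = A × v_mean = 10.5 × 1.269 = 13.32 m³/s

13.3 m³/s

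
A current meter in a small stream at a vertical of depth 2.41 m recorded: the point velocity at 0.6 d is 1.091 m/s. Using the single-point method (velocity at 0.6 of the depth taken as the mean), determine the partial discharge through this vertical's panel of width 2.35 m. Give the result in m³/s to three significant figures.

v̄ = v₀.₆ = 1.091 m/s
q = v̄ × d × w = 1.091 × 2.41 × 2.35 = 6.179 m³/s

6.18 m³/s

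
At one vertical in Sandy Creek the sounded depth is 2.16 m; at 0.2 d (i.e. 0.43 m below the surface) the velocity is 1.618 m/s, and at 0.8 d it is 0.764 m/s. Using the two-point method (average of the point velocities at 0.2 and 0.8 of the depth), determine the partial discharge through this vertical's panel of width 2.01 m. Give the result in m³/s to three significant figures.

5.17 m³/s

v̄ = (1.618 + 0.764) / 2 = 1.191 m/s
q = v̄ × d × w = 1.191 × 2.16 × 2.01 = 5.171 m³/s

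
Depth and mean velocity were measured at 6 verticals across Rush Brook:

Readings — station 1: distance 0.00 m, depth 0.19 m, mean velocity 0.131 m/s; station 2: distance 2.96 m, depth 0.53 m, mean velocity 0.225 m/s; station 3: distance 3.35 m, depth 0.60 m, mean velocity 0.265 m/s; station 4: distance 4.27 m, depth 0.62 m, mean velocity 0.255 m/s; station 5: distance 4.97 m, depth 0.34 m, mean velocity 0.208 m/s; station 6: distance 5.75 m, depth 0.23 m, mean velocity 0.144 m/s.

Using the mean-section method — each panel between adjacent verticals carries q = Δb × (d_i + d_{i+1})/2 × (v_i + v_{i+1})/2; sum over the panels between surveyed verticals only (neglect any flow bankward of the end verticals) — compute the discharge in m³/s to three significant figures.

0.506 m³/s

Panel 1-2: Δb = 2.96 m, d̄ = (0.19+0.53)/2 = 0.36, v̄ = (0.131+0.225)/2 = 0.178 → q = 2.96×0.36×0.178 = 0.1897 m³/s
Panel 2-3: Δb = 0.39 m, d̄ = (0.53+0.60)/2 = 0.565, v̄ = (0.225+0.265)/2 = 0.245 → q = 0.39×0.565×0.245 = 0.05399 m³/s
Panel 3-4: Δb = 0.92 m, d̄ = (0.60+0.62)/2 = 0.61, v̄ = (0.265+0.255)/2 = 0.26 → q = 0.92×0.61×0.26 = 0.1459 m³/s
Panel 4-5: Δb = 0.7 m, d̄ = (0.62+0.34)/2 = 0.48, v̄ = (0.255+0.208)/2 = 0.2315 → q = 0.7×0.48×0.2315 = 0.07778 m³/s
Panel 5-6: Δb = 0.78 m, d̄ = (0.34+0.23)/2 = 0.285, v̄ = (0.208+0.144)/2 = 0.176 → q = 0.78×0.285×0.176 = 0.03912 m³/s
Q = Σ q = 0.5065 m³/s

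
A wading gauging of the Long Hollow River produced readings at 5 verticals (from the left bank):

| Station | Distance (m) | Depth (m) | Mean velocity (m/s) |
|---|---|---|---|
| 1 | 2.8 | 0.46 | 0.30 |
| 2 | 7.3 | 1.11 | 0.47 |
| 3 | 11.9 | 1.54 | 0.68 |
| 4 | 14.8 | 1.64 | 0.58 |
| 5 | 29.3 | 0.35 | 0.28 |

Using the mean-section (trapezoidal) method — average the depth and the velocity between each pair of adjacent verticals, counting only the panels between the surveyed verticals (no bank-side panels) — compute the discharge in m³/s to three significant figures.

14.0 m³/s

Panel 1-2: Δb = 4.5 m, d̄ = (0.46+1.11)/2 = 0.785, v̄ = (0.30+0.47)/2 = 0.385 → q = 4.5×0.785×0.385 = 1.360 m³/s
Panel 2-3: Δb = 4.6 m, d̄ = (1.11+1.54)/2 = 1.325, v̄ = (0.47+0.68)/2 = 0.575 → q = 4.6×1.325×0.575 = 3.505 m³/s
Panel 3-4: Δb = 2.9 m, d̄ = (1.54+1.64)/2 = 1.59, v̄ = (0.68+0.58)/2 = 0.63 → q = 2.9×1.59×0.63 = 2.905 m³/s
Panel 4-5: Δb = 14.5 m, d̄ = (1.64+0.35)/2 = 0.995, v̄ = (0.58+0.28)/2 = 0.43 → q = 14.5×0.995×0.43 = 6.204 m³/s
Q = Σ q = 13.97 m³/s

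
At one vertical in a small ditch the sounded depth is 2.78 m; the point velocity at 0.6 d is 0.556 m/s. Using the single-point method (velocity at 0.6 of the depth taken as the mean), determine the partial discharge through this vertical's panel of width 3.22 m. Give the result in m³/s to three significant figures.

v̄ = v₀.₆ = 0.556 m/s
q = v̄ × d × w = 0.5560 × 2.78 × 3.22 = 4.977 m³/s

4.98 m³/s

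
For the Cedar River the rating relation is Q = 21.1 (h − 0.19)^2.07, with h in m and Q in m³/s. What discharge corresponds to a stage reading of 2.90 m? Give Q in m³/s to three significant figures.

166 m³/s

Q = 21.1 × (2.90 − 0.19)^2.07 = 21.1 × 2.71^2.07 = 166.2 m³/s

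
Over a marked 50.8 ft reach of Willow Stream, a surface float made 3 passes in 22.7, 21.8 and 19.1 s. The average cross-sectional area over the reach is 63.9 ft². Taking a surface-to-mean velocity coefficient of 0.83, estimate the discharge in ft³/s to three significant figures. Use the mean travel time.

127 ft³/s

t̄ = (22.7 + 21.8 + 19.1) / 3 = 21.2 s
v_surface = L / t̄ = 50.8 / 21.2 = 2.396 ft/s
v_mean = 0.83 × 2.396 = 1.989 ft/s
Q = A × v_mean = 63.9 × 1.989 = 127.1 ft³/s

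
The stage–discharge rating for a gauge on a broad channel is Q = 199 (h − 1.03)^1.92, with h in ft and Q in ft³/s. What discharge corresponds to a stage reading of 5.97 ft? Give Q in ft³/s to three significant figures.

4270 ft³/s

Q = 199 × (5.97 − 1.03)^1.92 = 199 × 4.94^1.92 = 4274 ft³/s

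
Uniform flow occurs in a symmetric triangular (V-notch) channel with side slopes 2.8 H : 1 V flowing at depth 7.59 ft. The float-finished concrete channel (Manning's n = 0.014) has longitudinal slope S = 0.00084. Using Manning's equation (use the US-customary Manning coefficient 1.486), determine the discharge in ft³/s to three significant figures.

A = z·y² = 2.8×7.59² = 161.3 ft²
P = 2y√(1+z²) = 2×7.59×√(1+2.8²) = 45.13 ft
R = A/P = 161.3/45.13 = 3.574 ft
Q = (1.486/n)·A·R^(2/3)·S^(1/2) = (1.486/0.014) × 161.3 × 3.574^(2/3) × 0.00084^(1/2) = 1160 ft³/s

1160 ft³/s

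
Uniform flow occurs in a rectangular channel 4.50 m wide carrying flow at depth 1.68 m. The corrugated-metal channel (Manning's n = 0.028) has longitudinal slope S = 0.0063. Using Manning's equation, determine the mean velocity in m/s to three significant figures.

A = b·y = 4.50 × 1.68 = 7.560 m²
P = b + 2y = 4.50 + 2×1.68 = 7.860 m
R = A/P = 7.560/7.860 = 0.9618 m
Q = (1/n)·A·R^(2/3)·S^(1/2) = (1/0.028) × 7.560 × 0.9618^(2/3) × 0.0063^(1/2) = 20.88 m³/s
V = Q/A = 20.88/7.560 = 2.762 m/s

2.76 m/s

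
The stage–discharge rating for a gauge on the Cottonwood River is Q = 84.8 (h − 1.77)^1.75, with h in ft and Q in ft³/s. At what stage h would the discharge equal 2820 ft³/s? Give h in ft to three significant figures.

h − h₀ = (Q/C)^(1/b) = (2820/84.8)^(1/1.75) = 7.407 ft
h = 1.77 + 7.407 = 9.177 ft

9.18 ft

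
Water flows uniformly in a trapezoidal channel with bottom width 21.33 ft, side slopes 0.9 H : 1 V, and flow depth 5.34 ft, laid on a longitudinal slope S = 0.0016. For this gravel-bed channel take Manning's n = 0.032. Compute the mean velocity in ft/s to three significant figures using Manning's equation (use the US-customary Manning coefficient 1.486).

4.61 ft/s

A = (b + z·y)·y = (21.33 + 0.9×5.34)×5.34 = 139.6 ft²
P = b + 2y√(1+z²) = 21.33 + 2×5.34×√(1+0.9²) = 35.70 ft
R = A/P = 139.6/35.70 = 3.910 ft
Q = (1.486/n)·A·R^(2/3)·S^(1/2) = (1.486/0.032) × 139.6 × 3.910^(2/3) × 0.0016^(1/2) = 643.4 ft³/s
V = Q/A = 643.4/139.6 = 4.610 ft/s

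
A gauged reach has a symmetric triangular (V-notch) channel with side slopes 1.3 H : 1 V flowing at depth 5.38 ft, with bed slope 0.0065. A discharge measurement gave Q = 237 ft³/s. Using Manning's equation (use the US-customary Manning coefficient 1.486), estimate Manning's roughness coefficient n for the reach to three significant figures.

A = z·y² = 1.3×5.38² = 37.63 ft²
P = 2y√(1+z²) = 2×5.38×√(1+1.3²) = 17.65 ft
R = A/P = 37.63/17.65 = 2.132 ft
n = (1.486/Q)·A·R^(2/3)·S^(1/2) = (1.486/237) × 37.63 × 1.657 × 0.08062 = 0.03151

0.0315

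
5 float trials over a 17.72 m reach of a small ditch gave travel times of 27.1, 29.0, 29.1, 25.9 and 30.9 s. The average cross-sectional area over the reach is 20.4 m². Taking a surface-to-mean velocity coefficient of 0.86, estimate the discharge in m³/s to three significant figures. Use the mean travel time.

t̄ = (27.1 + 29.0 + 29.1 + 25.9 + 30.9) / 5 = 28.4 s
v_surface = L / t̄ = 17.72 / 28.4 = 0.6239 m/s
v_mean = 0.86 × 0.6239 = 0.5366 m/s
Q = A × v_mean = 20.4 × 0.5366 = 10.95 m³/s

10.9 m³/s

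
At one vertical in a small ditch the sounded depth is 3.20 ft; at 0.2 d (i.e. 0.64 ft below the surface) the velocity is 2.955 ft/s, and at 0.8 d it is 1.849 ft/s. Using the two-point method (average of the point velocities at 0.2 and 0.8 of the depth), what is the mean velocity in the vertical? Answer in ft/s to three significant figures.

v̄ = (2.955 + 1.849) / 2 = 2.402 ft/s

2.40 ft/s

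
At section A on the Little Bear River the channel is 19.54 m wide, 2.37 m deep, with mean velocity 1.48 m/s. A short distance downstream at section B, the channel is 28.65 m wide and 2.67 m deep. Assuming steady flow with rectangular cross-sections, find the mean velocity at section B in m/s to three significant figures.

0.896 m/s

Q = A₁V₁ = (19.54×2.37) × 1.48 = 68.54 m³/s
A₂ = 28.65 × 2.67 = 76.50 m²
V₂ = Q/A₂ = 68.54/76.50 = 0.8960 m/s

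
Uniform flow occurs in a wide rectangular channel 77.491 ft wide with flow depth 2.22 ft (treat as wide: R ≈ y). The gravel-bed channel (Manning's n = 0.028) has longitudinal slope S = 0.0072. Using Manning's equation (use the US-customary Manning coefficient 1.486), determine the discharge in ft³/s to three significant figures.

A = b·y = 77.491 × 2.22 = 172.0 ft²
Wide channel: R ≈ y = 2.22 ft
Q = (1.486/n)·A·R^(2/3)·S^(1/2) = (1.486/0.028) × 172.0 × 2.220^(2/3) × 0.0072^(1/2) = 1318 ft³/s

1320 ft³/s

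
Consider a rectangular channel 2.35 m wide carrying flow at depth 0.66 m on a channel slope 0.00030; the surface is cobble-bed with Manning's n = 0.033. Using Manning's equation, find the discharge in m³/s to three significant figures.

A = b·y = 2.35 × 0.66 = 1.551 m²
P = b + 2y = 2.35 + 2×0.66 = 3.670 m
R = A/P = 1.551/3.670 = 0.4226 m
Q = (1/n)·A·R^(2/3)·S^(1/2) = (1/0.033) × 1.551 × 0.4226^(2/3) × 0.00030^(1/2) = 0.4584 m³/s

0.458 m³/s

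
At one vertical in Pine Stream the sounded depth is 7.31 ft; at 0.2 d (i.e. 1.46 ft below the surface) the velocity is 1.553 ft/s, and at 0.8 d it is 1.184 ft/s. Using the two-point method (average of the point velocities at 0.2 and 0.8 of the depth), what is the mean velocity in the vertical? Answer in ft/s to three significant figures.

v̄ = (1.553 + 1.184) / 2 = 1.369 ft/s

1.37 ft/s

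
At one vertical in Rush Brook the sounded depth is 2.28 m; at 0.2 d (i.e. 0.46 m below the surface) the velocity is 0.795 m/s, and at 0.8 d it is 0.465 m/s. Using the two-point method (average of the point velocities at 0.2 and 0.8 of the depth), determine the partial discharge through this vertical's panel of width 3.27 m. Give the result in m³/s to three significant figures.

v̄ = (0.795 + 0.465) / 2 = 0.6300 m/s
q = v̄ × d × w = 0.6300 × 2.28 × 3.27 = 4.697 m³/s

4.70 m³/s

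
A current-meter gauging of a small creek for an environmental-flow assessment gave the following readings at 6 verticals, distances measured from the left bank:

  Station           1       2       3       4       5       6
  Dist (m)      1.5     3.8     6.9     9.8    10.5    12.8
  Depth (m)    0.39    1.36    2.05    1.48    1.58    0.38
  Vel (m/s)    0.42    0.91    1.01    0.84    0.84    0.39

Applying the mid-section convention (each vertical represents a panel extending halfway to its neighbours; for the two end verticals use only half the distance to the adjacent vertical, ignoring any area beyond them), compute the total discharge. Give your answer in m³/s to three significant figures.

w_1 = (3.8 − 1.5)/2 = 1.15 m; q_1 = 0.42 × 0.39 × 1.15 = 0.1884 m³/s
w_2 = (6.9 − 1.5)/2 = 2.7 m; q_2 = 0.91 × 1.36 × 2.7 = 3.342 m³/s
w_3 = (9.8 − 3.8)/2 = 3 m; q_3 = 1.01 × 2.05 × 3 = 6.212 m³/s
w_4 = (10.5 − 6.9)/2 = 1.8 m; q_4 = 0.84 × 1.48 × 1.8 = 2.238 m³/s
w_5 = (12.8 − 9.8)/2 = 1.5 m; q_5 = 0.84 × 1.58 × 1.5 = 1.991 m³/s
w_6 = (12.8 − 10.5)/2 = 1.15 m; q_6 = 0.39 × 0.38 × 1.15 = 0.1704 m³/s
Q = Σ qᵢ = 14.14 m³/s

14.1 m³/s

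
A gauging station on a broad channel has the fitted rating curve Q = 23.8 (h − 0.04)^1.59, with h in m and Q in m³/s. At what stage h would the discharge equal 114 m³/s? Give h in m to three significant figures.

h − h₀ = (Q/C)^(1/b) = (114/23.8)^(1/1.59) = 2.678 m
h = 0.04 + 2.678 = 2.718 m

2.72 m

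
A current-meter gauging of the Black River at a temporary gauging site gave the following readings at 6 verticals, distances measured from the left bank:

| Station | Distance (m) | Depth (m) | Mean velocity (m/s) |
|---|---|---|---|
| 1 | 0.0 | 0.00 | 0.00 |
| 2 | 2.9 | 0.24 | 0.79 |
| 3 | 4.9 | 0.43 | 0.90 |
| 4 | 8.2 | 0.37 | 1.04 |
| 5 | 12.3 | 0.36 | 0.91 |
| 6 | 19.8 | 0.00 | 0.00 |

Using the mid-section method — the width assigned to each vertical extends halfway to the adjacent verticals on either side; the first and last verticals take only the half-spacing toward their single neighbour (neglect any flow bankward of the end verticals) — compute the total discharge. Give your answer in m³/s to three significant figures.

w_2 = (4.9 − 0.0)/2 = 2.45 m; q_2 = 0.79 × 0.24 × 2.45 = 0.4645 m³/s
w_3 = (8.2 − 2.9)/2 = 2.65 m; q_3 = 0.90 × 0.43 × 2.65 = 1.026 m³/s
w_4 = (12.3 − 4.9)/2 = 3.7 m; q_4 = 1.04 × 0.37 × 3.7 = 1.424 m³/s
w_5 = (19.8 − 8.2)/2 = 5.8 m; q_5 = 0.91 × 0.36 × 5.8 = 1.900 m³/s
Stations 1, 6 contribute zero (depth or velocity is 0).
Q = Σ qᵢ = 4.814 m³/s

4.81 m³/s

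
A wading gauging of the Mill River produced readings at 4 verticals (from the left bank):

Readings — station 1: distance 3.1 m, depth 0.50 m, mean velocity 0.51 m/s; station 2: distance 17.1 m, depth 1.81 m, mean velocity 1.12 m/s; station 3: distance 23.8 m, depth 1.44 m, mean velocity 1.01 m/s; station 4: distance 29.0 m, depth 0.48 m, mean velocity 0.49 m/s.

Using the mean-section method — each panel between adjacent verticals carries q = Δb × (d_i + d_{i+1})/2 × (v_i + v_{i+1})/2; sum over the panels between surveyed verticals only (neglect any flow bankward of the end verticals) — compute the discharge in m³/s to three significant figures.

28.5 m³/s

Panel 1-2: Δb = 14 m, d̄ = (0.50+1.81)/2 = 1.155, v̄ = (0.51+1.12)/2 = 0.815 → q = 14×1.155×0.815 = 13.18 m³/s
Panel 2-3: Δb = 6.7 m, d̄ = (1.81+1.44)/2 = 1.625, v̄ = (1.12+1.01)/2 = 1.065 → q = 6.7×1.625×1.065 = 11.60 m³/s
Panel 3-4: Δb = 5.2 m, d̄ = (1.44+0.48)/2 = 0.96, v̄ = (1.01+0.49)/2 = 0.75 → q = 5.2×0.96×0.75 = 3.744 m³/s
Q = Σ q = 28.52 m³/s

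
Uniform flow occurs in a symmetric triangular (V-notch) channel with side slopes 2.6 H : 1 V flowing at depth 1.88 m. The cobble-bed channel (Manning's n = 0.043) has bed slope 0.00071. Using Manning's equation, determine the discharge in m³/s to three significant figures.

5.22 m³/s

A = z·y² = 2.6×1.88² = 9.189 m²
P = 2y√(1+z²) = 2×1.88×√(1+2.6²) = 10.47 m
R = A/P = 9.189/10.47 = 0.8773 m
Q = (1/n)·A·R^(2/3)·S^(1/2) = (1/0.043) × 9.189 × 0.8773^(2/3) × 0.00071^(1/2) = 5.219 m³/s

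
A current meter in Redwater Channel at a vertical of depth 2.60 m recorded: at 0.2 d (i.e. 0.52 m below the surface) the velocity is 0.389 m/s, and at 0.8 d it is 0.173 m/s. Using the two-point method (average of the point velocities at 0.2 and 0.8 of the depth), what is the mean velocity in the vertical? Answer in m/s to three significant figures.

v̄ = (0.389 + 0.173) / 2 = 0.2810 m/s

0.281 m/s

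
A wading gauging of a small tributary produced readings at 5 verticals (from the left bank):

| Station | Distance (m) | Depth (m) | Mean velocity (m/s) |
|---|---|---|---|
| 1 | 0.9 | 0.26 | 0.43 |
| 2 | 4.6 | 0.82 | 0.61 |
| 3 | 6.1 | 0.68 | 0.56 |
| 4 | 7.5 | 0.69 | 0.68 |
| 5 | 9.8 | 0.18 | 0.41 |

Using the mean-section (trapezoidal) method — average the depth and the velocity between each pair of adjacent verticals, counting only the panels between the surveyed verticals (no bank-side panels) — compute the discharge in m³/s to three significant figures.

2.84 m³/s

Panel 1-2: Δb = 3.7 m, d̄ = (0.26+0.82)/2 = 0.54, v̄ = (0.43+0.61)/2 = 0.52 → q = 3.7×0.54×0.52 = 1.039 m³/s
Panel 2-3: Δb = 1.5 m, d̄ = (0.82+0.68)/2 = 0.75, v̄ = (0.61+0.56)/2 = 0.585 → q = 1.5×0.75×0.585 = 0.6581 m³/s
Panel 3-4: Δb = 1.4 m, d̄ = (0.68+0.69)/2 = 0.685, v̄ = (0.56+0.68)/2 = 0.62 → q = 1.4×0.685×0.62 = 0.5946 m³/s
Panel 4-5: Δb = 2.3 m, d̄ = (0.69+0.18)/2 = 0.435, v̄ = (0.68+0.41)/2 = 0.545 → q = 2.3×0.435×0.545 = 0.5453 m³/s
Q = Σ q = 2.837 m³/s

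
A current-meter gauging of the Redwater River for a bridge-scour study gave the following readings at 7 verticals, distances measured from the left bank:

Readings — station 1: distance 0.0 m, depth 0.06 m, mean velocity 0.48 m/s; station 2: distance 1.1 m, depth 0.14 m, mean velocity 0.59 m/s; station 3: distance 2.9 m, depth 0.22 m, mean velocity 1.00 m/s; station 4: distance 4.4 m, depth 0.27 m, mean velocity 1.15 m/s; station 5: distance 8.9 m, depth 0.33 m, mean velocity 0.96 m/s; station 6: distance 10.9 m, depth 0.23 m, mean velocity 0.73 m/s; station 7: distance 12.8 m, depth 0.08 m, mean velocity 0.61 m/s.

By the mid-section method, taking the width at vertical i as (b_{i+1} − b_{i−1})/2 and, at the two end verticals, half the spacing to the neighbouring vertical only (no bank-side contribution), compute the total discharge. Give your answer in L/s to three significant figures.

w_1 = (1.1 − 0.0)/2 = 0.55 m; q_1 = 0.48 × 0.06 × 0.55 = 0.01584 m³/s
w_2 = (2.9 − 0.0)/2 = 1.45 m; q_2 = 0.59 × 0.14 × 1.45 = 0.1198 m³/s
w_3 = (4.4 − 1.1)/2 = 1.65 m; q_3 = 1.00 × 0.22 × 1.65 = 0.3630 m³/s
w_4 = (8.9 − 2.9)/2 = 3 m; q_4 = 1.15 × 0.27 × 3 = 0.9315 m³/s
w_5 = (10.9 − 4.4)/2 = 3.25 m; q_5 = 0.96 × 0.33 × 3.25 = 1.030 m³/s
w_6 = (12.8 − 8.9)/2 = 1.95 m; q_6 = 0.73 × 0.23 × 1.95 = 0.3274 m³/s
w_7 = (12.8 − 10.9)/2 = 0.95 m; q_7 = 0.61 × 0.08 × 0.95 = 0.04636 m³/s
Q = Σ qᵢ = 2.833 m³/s
= 2.833 × 1000 = 2833 L/s

2830 L/s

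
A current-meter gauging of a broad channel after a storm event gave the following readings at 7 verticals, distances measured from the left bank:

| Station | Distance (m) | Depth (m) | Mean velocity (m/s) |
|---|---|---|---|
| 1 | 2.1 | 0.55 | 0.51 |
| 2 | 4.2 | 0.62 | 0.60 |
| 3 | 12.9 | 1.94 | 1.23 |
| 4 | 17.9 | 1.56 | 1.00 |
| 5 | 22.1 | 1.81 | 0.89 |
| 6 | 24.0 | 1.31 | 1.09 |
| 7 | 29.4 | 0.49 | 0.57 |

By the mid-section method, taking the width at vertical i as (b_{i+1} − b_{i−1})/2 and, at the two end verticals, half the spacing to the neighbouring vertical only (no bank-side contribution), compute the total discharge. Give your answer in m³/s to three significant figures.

w_1 = (4.2 − 2.1)/2 = 1.05 m; q_1 = 0.51 × 0.55 × 1.05 = 0.2945 m³/s
w_2 = (12.9 − 2.1)/2 = 5.4 m; q_2 = 0.60 × 0.62 × 5.4 = 2.009 m³/s
w_3 = (17.9 − 4.2)/2 = 6.85 m; q_3 = 1.23 × 1.94 × 6.85 = 16.35 m³/s
w_4 = (22.1 − 12.9)/2 = 4.6 m; q_4 = 1.00 × 1.56 × 4.6 = 7.176 m³/s
w_5 = (24.0 − 17.9)/2 = 3.05 m; q_5 = 0.89 × 1.81 × 3.05 = 4.913 m³/s
w_6 = (29.4 − 22.1)/2 = 3.65 m; q_6 = 1.09 × 1.31 × 3.65 = 5.212 m³/s
w_7 = (29.4 − 24.0)/2 = 2.7 m; q_7 = 0.57 × 0.49 × 2.7 = 0.7541 m³/s
Q = Σ qᵢ = 36.70 m³/s

36.7 m³/s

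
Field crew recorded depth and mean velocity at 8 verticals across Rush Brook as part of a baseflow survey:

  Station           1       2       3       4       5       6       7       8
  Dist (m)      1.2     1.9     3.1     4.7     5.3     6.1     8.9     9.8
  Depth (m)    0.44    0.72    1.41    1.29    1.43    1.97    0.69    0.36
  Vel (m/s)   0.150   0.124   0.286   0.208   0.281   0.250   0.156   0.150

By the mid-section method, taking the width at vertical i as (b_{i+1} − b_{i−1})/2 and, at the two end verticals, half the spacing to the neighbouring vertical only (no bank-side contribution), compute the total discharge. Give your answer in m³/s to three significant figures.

2.36 m³/s

w_1 = (1.9 − 1.2)/2 = 0.35 m; q_1 = 0.150 × 0.44 × 0.35 = 0.02310 m³/s
w_2 = (3.1 − 1.2)/2 = 0.95 m; q_2 = 0.124 × 0.72 × 0.95 = 0.08482 m³/s
w_3 = (4.7 − 1.9)/2 = 1.4 m; q_3 = 0.286 × 1.41 × 1.4 = 0.5646 m³/s
w_4 = (5.3 − 3.1)/2 = 1.1 m; q_4 = 0.208 × 1.29 × 1.1 = 0.2952 m³/s
w_5 = (6.1 − 4.7)/2 = 0.7 m; q_5 = 0.281 × 1.43 × 0.7 = 0.2813 m³/s
w_6 = (8.9 − 5.3)/2 = 1.8 m; q_6 = 0.250 × 1.97 × 1.8 = 0.8865 m³/s
w_7 = (9.8 − 6.1)/2 = 1.85 m; q_7 = 0.156 × 0.69 × 1.85 = 0.1991 m³/s
w_8 = (9.8 − 8.9)/2 = 0.45 m; q_8 = 0.150 × 0.36 × 0.45 = 0.02430 m³/s
Q = Σ qᵢ = 2.359 m³/s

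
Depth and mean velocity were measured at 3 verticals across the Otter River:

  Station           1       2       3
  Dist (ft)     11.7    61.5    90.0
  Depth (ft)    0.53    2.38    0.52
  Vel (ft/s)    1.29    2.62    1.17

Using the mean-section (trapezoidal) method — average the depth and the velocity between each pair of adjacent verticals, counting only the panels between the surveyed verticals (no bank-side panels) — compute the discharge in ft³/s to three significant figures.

220 ft³/s

Panel 1-2: Δb = 49.8 ft, d̄ = (0.53+2.38)/2 = 1.455, v̄ = (1.29+2.62)/2 = 1.955 → q = 49.8×1.455×1.955 = 141.7 ft³/s
Panel 2-3: Δb = 28.5 ft, d̄ = (2.38+0.52)/2 = 1.45, v̄ = (2.62+1.17)/2 = 1.895 → q = 28.5×1.45×1.895 = 78.31 ft³/s
Q = Σ q = 220.0 ft³/s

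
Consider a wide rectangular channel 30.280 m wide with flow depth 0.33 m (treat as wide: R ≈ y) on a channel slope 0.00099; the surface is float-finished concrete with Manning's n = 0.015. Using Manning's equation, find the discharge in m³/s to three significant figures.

A = b·y = 30.280 × 0.33 = 9.992 m²
Wide channel: R ≈ y = 0.33 m
Q = (1/n)·A·R^(2/3)·S^(1/2) = (1/0.015) × 9.992 × 0.3300^(2/3) × 0.00099^(1/2) = 10.01 m³/s

10.0 m³/s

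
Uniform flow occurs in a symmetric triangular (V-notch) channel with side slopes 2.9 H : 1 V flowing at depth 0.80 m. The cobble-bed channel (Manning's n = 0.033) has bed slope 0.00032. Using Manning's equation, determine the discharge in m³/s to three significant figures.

A = z·y² = 2.9×0.80² = 1.856 m²
P = 2y√(1+z²) = 2×0.80×√(1+2.9²) = 4.908 m
R = A/P = 1.856/4.908 = 0.3781 m
Q = (1/n)·A·R^(2/3)·S^(1/2) = (1/0.033) × 1.856 × 0.3781^(2/3) × 0.00032^(1/2) = 0.5261 m³/s

0.526 m³/s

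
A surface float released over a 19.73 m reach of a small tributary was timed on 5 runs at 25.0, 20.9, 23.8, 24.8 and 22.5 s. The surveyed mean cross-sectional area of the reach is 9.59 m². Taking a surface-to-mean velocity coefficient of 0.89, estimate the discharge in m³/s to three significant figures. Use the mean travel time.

t̄ = (25.0 + 20.9 + 23.8 + 24.8 + 22.5) / 5 = 23.4 s
v_surface = L / t̄ = 19.73 / 23.4 = 0.8432 m/s
v_mean = 0.89 × 0.8432 = 0.7504 m/s
Q = A × v_mean = 9.59 × 0.7504 = 7.196 m³/s

7.20 m³/s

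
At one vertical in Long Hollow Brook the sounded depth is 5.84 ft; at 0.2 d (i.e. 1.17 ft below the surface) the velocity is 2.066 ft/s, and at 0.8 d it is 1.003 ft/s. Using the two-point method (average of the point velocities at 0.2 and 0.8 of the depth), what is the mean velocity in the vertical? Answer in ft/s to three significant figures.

v̄ = (2.066 + 1.003) / 2 = 1.535 ft/s

1.53 ft/s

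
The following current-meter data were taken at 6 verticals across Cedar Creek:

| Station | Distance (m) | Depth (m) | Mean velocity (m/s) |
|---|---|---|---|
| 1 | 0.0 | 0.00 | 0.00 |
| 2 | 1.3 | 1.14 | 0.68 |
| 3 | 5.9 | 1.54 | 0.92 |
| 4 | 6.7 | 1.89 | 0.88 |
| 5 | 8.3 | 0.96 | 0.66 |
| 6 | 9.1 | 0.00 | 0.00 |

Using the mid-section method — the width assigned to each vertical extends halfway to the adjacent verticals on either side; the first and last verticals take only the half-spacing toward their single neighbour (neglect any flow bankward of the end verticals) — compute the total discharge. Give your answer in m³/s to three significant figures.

w_2 = (5.9 − 0.0)/2 = 2.95 m; q_2 = 0.68 × 1.14 × 2.95 = 2.287 m³/s
w_3 = (6.7 − 1.3)/2 = 2.7 m; q_3 = 0.92 × 1.54 × 2.7 = 3.825 m³/s
w_4 = (8.3 − 5.9)/2 = 1.2 m; q_4 = 0.88 × 1.89 × 1.2 = 1.996 m³/s
w_5 = (9.1 − 6.7)/2 = 1.2 m; q_5 = 0.66 × 0.96 × 1.2 = 0.7603 m³/s
Stations 1, 6 contribute zero (depth or velocity is 0).
Q = Σ qᵢ = 8.868 m³/s

8.87 m³/s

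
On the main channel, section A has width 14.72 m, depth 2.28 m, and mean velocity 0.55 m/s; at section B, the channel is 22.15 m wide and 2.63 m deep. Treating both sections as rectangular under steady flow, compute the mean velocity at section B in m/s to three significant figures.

0.317 m/s

Q = A₁V₁ = (14.72×2.28) × 0.55 = 18.46 m³/s
A₂ = 22.15 × 2.63 = 58.25 m²
V₂ = Q/A₂ = 18.46/58.25 = 0.3169 m/s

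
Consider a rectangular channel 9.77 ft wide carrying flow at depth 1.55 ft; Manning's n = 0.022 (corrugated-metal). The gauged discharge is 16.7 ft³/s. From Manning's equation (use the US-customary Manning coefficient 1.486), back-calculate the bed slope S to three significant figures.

0.000215

A = b·y = 9.77 × 1.55 = 15.14 ft²
P = b + 2y = 9.77 + 2×1.55 = 12.87 ft
R = A/P = 15.14/12.87 = 1.177 ft
S = (Q·n / (1.486·A·R^(2/3)))² = (16.7×0.022 / (1.486×15.14×1.115))² = 0.0002146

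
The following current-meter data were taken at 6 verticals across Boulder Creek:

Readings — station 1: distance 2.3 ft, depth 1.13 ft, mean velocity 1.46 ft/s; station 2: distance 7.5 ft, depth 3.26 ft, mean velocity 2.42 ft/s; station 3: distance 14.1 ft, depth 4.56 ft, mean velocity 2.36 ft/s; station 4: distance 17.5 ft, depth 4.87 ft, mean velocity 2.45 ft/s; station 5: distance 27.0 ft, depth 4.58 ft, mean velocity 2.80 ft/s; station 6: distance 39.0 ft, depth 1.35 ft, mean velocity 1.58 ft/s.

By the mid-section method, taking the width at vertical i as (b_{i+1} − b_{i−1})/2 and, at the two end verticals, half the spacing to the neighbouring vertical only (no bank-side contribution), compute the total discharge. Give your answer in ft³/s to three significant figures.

332 ft³/s

w_1 = (7.5 − 2.3)/2 = 2.6 ft; q_1 = 1.46 × 1.13 × 2.6 = 4.289 ft³/s
w_2 = (14.1 − 2.3)/2 = 5.9 ft; q_2 = 2.42 × 3.26 × 5.9 = 46.55 ft³/s
w_3 = (17.5 − 7.5)/2 = 5 ft; q_3 = 2.36 × 4.56 × 5 = 53.81 ft³/s
w_4 = (27.0 − 14.1)/2 = 6.45 ft; q_4 = 2.45 × 4.87 × 6.45 = 76.96 ft³/s
w_5 = (39.0 − 17.5)/2 = 10.75 ft; q_5 = 2.80 × 4.58 × 10.75 = 137.9 ft³/s
w_6 = (39.0 − 27.0)/2 = 6 ft; q_6 = 1.58 × 1.35 × 6 = 12.80 ft³/s
Q = Σ qᵢ = 332.3 ft³/s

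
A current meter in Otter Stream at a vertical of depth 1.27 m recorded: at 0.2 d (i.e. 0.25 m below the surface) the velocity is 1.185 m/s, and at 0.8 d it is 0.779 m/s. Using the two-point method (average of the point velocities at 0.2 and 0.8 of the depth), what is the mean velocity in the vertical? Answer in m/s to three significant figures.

0.982 m/s

v̄ = (1.185 + 0.779) / 2 = 0.9820 m/s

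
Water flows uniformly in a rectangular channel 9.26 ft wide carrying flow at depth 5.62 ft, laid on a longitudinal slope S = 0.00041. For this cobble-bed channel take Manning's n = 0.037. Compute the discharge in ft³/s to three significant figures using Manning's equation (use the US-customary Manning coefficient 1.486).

78.8 ft³/s

A = b·y = 9.26 × 5.62 = 52.04 ft²
P = b + 2y = 9.26 + 2×5.62 = 20.50 ft
R = A/P = 52.04/20.50 = 2.539 ft
Q = (1.486/n)·A·R^(2/3)·S^(1/2) = (1.486/0.037) × 52.04 × 2.539^(2/3) × 0.00041^(1/2) = 78.76 ft³/s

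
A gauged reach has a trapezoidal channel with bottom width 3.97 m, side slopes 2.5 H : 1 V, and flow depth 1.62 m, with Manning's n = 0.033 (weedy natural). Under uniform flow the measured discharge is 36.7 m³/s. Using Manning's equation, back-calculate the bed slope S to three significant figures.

A = (b + z·y)·y = (3.97 + 2.5×1.62)×1.62 = 12.99 m²
P = b + 2y√(1+z²) = 3.97 + 2×1.62×√(1+2.5²) = 12.69 m
R = A/P = 12.99/12.69 = 1.024 m
S = (Q·n / (1·A·R^(2/3)))² = (36.7×0.033 / (1×12.99×1.016))² = 0.008424

0.00842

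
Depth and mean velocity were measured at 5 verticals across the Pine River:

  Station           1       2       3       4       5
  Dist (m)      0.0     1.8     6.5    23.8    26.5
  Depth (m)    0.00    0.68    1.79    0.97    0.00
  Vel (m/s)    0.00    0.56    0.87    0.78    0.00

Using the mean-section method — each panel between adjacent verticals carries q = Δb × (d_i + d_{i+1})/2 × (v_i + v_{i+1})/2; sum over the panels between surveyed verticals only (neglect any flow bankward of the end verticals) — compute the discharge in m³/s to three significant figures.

24.5 m³/s

Panel 1-2: Δb = 1.8 m, d̄ = (0.00+0.68)/2 = 0.34, v̄ = (0.00+0.56)/2 = 0.28 → q = 1.8×0.34×0.28 = 0.1714 m³/s
Panel 2-3: Δb = 4.7 m, d̄ = (0.68+1.79)/2 = 1.235, v̄ = (0.56+0.87)/2 = 0.715 → q = 4.7×1.235×0.715 = 4.150 m³/s
Panel 3-4: Δb = 17.3 m, d̄ = (1.79+0.97)/2 = 1.38, v̄ = (0.87+0.78)/2 = 0.825 → q = 17.3×1.38×0.825 = 19.70 m³/s
Panel 4-5: Δb = 2.7 m, d̄ = (0.97+0.00)/2 = 0.485, v̄ = (0.78+0.00)/2 = 0.39 → q = 2.7×0.485×0.39 = 0.5107 m³/s
Q = Σ q = 24.53 m³/s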